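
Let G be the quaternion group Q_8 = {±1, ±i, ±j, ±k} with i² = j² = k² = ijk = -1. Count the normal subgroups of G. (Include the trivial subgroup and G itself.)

6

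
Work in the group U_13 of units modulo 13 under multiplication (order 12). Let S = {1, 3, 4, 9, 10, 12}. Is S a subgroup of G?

Yes

|S| = 6 divides |G| = 12, consistent with Lagrange.
S contains the identity, every element's inverse is in S, and S is closed under ·: it is a subgroup.
In fact S = ⟨4⟩.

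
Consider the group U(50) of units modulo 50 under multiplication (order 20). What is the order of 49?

Compute successive powers of 49 mod 50: 49, 1; 49^2 ≡ 1 (mod 50).
So |⟨49⟩| = 2.

2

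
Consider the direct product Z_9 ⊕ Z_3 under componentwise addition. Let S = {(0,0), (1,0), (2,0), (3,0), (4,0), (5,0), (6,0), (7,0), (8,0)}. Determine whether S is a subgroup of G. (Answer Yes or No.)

Yes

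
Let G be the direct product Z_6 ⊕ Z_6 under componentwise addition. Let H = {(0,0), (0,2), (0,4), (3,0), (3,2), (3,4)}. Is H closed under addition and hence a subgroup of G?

|H| = 6 divides |G| = 36, consistent with Lagrange.
H contains the identity, every element's inverse is in H, and H is closed under +: it is a subgroup.
In fact H = ⟨(3,4)⟩.

Yes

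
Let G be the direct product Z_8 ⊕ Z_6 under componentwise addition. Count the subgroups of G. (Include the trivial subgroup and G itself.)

|G| = 48, so by Lagrange every subgroup order divides 48. Divisors: 1, 2, 3, 4, 6, 8, 12, 16, 24, 48.
Subgroups by order — order 1: 1; order 2: 3; order 3: 1; order 4: 3; order 6: 3; order 8: 3; order 12: 3; order 16: 1; order 24: 3; order 48: 1.
Total: 1 + 3 + 1 + 3 + 3 + 3 + 3 + 1 + 3 + 1 = 22.

22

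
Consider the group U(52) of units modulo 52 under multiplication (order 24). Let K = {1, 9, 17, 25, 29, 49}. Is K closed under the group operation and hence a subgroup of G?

Yes

|K| = 6 divides |G| = 24, consistent with Lagrange.
K contains the identity, every element's inverse is in K, and K is closed under ·: it is a subgroup.
In fact K = ⟨17⟩.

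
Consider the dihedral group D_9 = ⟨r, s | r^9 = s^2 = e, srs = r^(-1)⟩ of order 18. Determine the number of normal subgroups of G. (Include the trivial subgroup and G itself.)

4

G has 16 subgroups. Checking conjugation-invariance by order — order 1: 1/1 normal; order 2: 0/9 normal; order 3: 1/1 normal; order 6: 0/3 normal; order 9: 1/1 normal; order 18: 1/1 normal.
Total normal subgroups: 4.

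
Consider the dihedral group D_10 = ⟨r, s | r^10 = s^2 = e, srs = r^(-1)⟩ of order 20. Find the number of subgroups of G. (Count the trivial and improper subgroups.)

22

|G| = 20, so by Lagrange every subgroup order divides 20. Divisors: 1, 2, 4, 5, 10, 20.
Subgroups by order — order 1: 1; order 2: 11; order 4: 5; order 5: 1; order 10: 3; order 20: 1.
Total: 1 + 11 + 5 + 1 + 3 + 1 = 22.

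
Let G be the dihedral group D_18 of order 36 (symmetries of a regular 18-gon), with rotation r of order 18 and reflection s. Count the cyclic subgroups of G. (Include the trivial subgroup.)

A cyclic subgroup of order d is generated by each of its φ(d) elements of order d, so the cyclic subgroups of order d number (#elements of order d)/φ(d).
Cyclic subgroups by order — order 1: 1; order 2: 19; order 3: 1; order 6: 1; order 9: 1; order 18: 1.
Total: 24.

24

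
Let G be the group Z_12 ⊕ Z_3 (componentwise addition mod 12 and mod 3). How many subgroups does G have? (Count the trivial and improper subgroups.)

|G| = 36, so by Lagrange every subgroup order divides 36. Divisors: 1, 2, 3, 4, 6, 9, 12, 18, 36.
Subgroups by order — order 1: 1; order 2: 1; order 3: 4; order 4: 1; order 6: 4; order 9: 1; order 12: 4; order 18: 1; order 36: 1.
Total: 1 + 1 + 4 + 1 + 4 + 1 + 4 + 1 + 1 = 18.

18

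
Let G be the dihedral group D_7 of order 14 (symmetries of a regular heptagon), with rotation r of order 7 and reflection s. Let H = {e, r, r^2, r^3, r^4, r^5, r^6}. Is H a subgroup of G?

Yes

|H| = 7 divides |G| = 14, consistent with Lagrange.
H contains the identity, every element's inverse is in H, and H is closed under ·: it is a subgroup.
In fact H = ⟨r^4⟩.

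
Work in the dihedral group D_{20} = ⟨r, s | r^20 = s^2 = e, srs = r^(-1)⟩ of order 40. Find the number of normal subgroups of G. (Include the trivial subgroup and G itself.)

G has 48 subgroups. Checking conjugation-invariance by order — order 1: 1/1 normal; order 2: 1/21 normal; order 4: 1/11 normal; order 5: 1/1 normal; order 8: 0/5 normal; order 10: 1/5 normal; order 20: 3/3 normal; order 40: 1/1 normal.
Total normal subgroups: 9.

9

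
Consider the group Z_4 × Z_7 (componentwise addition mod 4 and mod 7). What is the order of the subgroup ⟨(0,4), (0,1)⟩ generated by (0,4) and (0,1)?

7

|⟨(0,4)⟩| = 7 and |⟨(0,1)⟩| = 7, so |H| is a multiple of lcm(7, 7) = 7 and divides |G| = 28.
Closing under the operation: H = {(0,0), (0,1), (0,2), (0,3), (0,4), (0,5), (0,6)}, so |H| = 7.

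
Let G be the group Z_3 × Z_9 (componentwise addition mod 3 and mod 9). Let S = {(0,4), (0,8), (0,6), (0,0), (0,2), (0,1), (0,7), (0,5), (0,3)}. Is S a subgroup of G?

|S| = 9 divides |G| = 27, consistent with Lagrange.
S contains the identity, every element's inverse is in S, and S is closed under +: it is a subgroup.
In fact S = ⟨(0,1)⟩.

Yes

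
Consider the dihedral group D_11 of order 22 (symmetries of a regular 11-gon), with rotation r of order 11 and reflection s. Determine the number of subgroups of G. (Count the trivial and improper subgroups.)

14

|G| = 22, so by Lagrange every subgroup order divides 22. Divisors: 1, 2, 11, 22.
Subgroups by order — order 1: 1; order 2: 11; order 11: 1; order 22: 1.
Total: 1 + 11 + 1 + 1 = 14.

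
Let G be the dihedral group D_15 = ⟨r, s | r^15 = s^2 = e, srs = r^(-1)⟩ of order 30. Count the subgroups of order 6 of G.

|G| = 30 and 6 | 30, so subgroups of order 6 are possible by Lagrange.
The subgroups of order 6 are: {e, r^5, r^10, s, r^5s, r^10s}; {e, r^5, r^10, rs, r^6s, r^11s}; {e, r^5, r^10, r^2s, r^7s, r^12s}; {e, r^5, r^10, r^3s, r^8s, r^13s}; … (5 in all).
So G has 5 subgroups of order 6.

5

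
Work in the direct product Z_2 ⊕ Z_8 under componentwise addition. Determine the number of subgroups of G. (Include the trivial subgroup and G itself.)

|G| = 16, so by Lagrange every subgroup order divides 16. Divisors: 1, 2, 4, 8, 16.
Subgroups by order — order 1: 1; order 2: 3; order 4: 3; order 8: 3; order 16: 1.
Total: 1 + 3 + 3 + 3 + 1 = 11.

11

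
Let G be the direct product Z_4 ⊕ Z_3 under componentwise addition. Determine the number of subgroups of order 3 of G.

|G| = 12 and 3 | 12, so subgroups of order 3 are possible by Lagrange.
The subgroups of order 3 are: {(0,0), (0,1), (0,2)}.
So G has 1 subgroup of order 3.

1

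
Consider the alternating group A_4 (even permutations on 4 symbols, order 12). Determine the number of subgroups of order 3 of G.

4

|G| = 12 and 3 | 12, so subgroups of order 3 are possible by Lagrange.
The subgroups of order 3 are: {e, (1 2 3), (1 3 2)}; {e, (1 2 4), (1 4 2)}; {e, (1 3 4), (1 4 3)}; {e, (2 3 4), (2 4 3)}.
So G has 4 subgroups of order 3.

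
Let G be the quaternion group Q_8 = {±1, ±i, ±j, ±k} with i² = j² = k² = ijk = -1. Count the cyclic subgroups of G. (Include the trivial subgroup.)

5

Group the elements of G by the cyclic subgroup they generate; each cyclic subgroup of order d accounts for φ(d) elements.
Cyclic subgroups by order — order 1: 1; order 2: 1; order 4: 3.
Total: 5.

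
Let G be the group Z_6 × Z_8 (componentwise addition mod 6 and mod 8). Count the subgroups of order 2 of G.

|G| = 48 and 2 | 48, so subgroups of order 2 are possible by Lagrange.
The subgroups of order 2 are: {(0,0), (0,4)}; {(0,0), (3,0)}; {(0,0), (3,4)}.
So G has 3 subgroups of order 2.

3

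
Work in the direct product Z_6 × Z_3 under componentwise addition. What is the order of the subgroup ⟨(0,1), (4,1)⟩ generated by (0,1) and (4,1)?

9

|⟨(0,1)⟩| = 3 and |⟨(4,1)⟩| = 3, so |H| is a multiple of lcm(3, 3) = 3 and divides |G| = 18.
Closing under the operation: H = {(0,0), (0,1), (0,2), (2,0), (2,1), (2,2), (4,0), (4,1), (4,2)}, so |H| = 9.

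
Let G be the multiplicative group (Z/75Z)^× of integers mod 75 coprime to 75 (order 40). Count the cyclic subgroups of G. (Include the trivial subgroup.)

12

Group the elements of G by the cyclic subgroup they generate; each cyclic subgroup of order d accounts for φ(d) elements.
Cyclic subgroups by order — order 1: 1; order 2: 3; order 4: 2; order 5: 1; order 10: 3; order 20: 2.
Total: 12.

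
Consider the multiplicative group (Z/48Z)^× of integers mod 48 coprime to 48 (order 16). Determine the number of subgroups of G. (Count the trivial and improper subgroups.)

27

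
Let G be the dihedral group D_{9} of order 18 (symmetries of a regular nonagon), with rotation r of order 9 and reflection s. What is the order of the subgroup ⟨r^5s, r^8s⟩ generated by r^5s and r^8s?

|⟨r^5s⟩| = 2 and |⟨r^8s⟩| = 2, so |H| is a multiple of lcm(2, 2) = 2 and divides |G| = 18.
Closing under the operation: H = {e, r^3, r^6, r^2s, r^5s, r^8s}, so |H| = 6.

6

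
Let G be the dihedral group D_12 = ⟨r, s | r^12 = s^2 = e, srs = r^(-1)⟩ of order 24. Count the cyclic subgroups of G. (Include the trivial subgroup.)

Each element a generates a cyclic subgroup ⟨a⟩; distinct elements may generate the same one (a cyclic group of order d has φ(d) generators).
Cyclic subgroups by order — order 1: 1; order 2: 13; order 3: 1; order 4: 1; order 6: 1; order 12: 1.
Total: 18.

18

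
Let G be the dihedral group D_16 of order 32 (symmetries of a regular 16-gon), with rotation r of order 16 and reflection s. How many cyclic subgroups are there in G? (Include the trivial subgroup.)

21

A cyclic subgroup of order d is generated by each of its φ(d) elements of order d, so the cyclic subgroups of order d number (#elements of order d)/φ(d).
Cyclic subgroups by order — order 1: 1; order 2: 17; order 4: 1; order 8: 1; order 16: 1.
Total: 21.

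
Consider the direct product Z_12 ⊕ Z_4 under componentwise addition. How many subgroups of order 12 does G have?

7

|G| = 48 and 12 | 48, so subgroups of order 12 are possible by Lagrange.
The subgroups of order 12 are: {(0,0), (0,1), (0,2), (0,3), (4,0), (4,1), (4,2), (4,3), (8,0), (8,1), (8,2), (8,3)}; {(0,0), (0,2), (2,0), (2,2), (4,0), (4,2), (6,0), (6,2), (8,0), (8,2), (10,0), (10,2)}; {(0,0), (0,2), (2,1), (2,3), (4,0), (4,2), (6,1), (6,3), (8,0), (8,2), (10,1), (10,3)}; {(0,0), (1,0), (2,0), (3,0), (4,0), (5,0), (6,0), (7,0), (8,0), (9,0), (10,0), (11,0)}; … (7 in all).
So G has 7 subgroups of order 12.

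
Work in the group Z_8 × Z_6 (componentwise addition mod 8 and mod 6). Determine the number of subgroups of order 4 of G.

|G| = 48 and 4 | 48, so subgroups of order 4 are possible by Lagrange.
The subgroups of order 4 are: {(0,0), (0,3), (4,0), (4,3)}; {(0,0), (2,0), (4,0), (6,0)}; {(0,0), (2,3), (4,0), (6,3)}.
So G has 3 subgroups of order 4.

3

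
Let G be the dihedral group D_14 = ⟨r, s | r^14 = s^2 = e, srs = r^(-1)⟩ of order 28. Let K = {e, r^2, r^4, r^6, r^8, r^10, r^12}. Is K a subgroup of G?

|K| = 7 divides |G| = 28, consistent with Lagrange.
K contains the identity, every element's inverse is in K, and K is closed under ·: it is a subgroup.
In fact K = ⟨r^4⟩.

Yes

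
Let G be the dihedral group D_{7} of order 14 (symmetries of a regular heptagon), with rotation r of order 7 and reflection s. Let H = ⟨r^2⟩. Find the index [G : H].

2

|⟨r^2⟩| = 7 and |G| = 14.
By Lagrange, [G : H] = |G|/|H| = 14/7 = 2.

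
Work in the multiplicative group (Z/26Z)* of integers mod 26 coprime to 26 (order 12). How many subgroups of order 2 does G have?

1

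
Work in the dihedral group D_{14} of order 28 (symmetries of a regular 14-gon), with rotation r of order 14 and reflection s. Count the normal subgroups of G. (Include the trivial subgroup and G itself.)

7

G has 28 subgroups. Checking conjugation-invariance by order — order 1: 1/1 normal; order 2: 1/15 normal; order 4: 0/7 normal; order 7: 1/1 normal; order 14: 3/3 normal; order 28: 1/1 normal.
Total normal subgroups: 7.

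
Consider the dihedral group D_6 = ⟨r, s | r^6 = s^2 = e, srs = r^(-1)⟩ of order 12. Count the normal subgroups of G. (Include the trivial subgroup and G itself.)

7

G has 16 subgroups. Checking conjugation-invariance by order — order 1: 1/1 normal; order 2: 1/7 normal; order 3: 1/1 normal; order 4: 0/3 normal; order 6: 3/3 normal; order 12: 1/1 normal.
Total normal subgroups: 7.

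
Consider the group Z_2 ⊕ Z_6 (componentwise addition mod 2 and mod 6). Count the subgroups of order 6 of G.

3

|G| = 12 and 6 | 12, so subgroups of order 6 are possible by Lagrange.
The subgroups of order 6 are: {(0,0), (0,1), (0,2), (0,3), (0,4), (0,5)}; {(0,0), (0,2), (0,4), (1,0), (1,2), (1,4)}; {(0,0), (0,2), (0,4), (1,1), (1,3), (1,5)}.
So G has 3 subgroups of order 6.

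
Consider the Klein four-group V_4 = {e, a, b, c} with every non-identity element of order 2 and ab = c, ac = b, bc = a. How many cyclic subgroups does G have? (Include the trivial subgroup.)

4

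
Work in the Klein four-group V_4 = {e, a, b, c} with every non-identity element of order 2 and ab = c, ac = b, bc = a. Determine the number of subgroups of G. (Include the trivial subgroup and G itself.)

5

|G| = 4, so by Lagrange every subgroup order divides 4. Divisors: 1, 2, 4.
Subgroups by order — order 1: 1; order 2: 3; order 4: 1.
Total: 1 + 3 + 1 = 5.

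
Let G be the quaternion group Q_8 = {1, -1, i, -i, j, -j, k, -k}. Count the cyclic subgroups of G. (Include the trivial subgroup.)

A cyclic subgroup of order d is generated by each of its φ(d) elements of order d, so the cyclic subgroups of order d number (#elements of order d)/φ(d).
Cyclic subgroups by order — order 1: 1; order 2: 1; order 4: 3.
Total: 5.

5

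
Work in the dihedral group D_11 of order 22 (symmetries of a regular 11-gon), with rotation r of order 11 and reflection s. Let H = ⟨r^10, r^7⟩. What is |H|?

|⟨r^10⟩| = 11 and |⟨r^7⟩| = 11, so |H| is a multiple of lcm(11, 11) = 11 and divides |G| = 22.
Closing under the operation: H = {e, r, r^2, r^3, r^4, r^5, r^6, r^7, r^8, r^9, r^10}, so |H| = 11.

11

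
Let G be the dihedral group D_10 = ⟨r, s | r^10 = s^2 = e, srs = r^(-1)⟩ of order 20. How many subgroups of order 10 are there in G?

3

|G| = 20 and 10 | 20, so subgroups of order 10 are possible by Lagrange.
The subgroups of order 10 are: {e, r, r^2, r^3, r^4, r^5, r^6, r^7, r^8, r^9}; {e, r^2, r^4, r^6, r^8, s, r^2s, r^4s, r^6s, r^8s}; {e, r^2, r^4, r^6, r^8, rs, r^3s, r^5s, r^7s, r^9s}.
So G has 3 subgroups of order 10.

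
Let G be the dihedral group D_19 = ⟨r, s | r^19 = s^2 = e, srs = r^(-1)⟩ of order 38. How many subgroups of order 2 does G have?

|G| = 38 and 2 | 38, so subgroups of order 2 are possible by Lagrange.
The subgroups of order 2 are: {e, r^10s}; {e, r^11s}; {e, r^12s}; {e, r^13s}; … (19 in all).
So G has 19 subgroups of order 2.

19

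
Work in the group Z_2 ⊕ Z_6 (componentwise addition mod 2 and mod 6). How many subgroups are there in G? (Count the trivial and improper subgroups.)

|G| = 12, so by Lagrange every subgroup order divides 12. Divisors: 1, 2, 3, 4, 6, 12.
Subgroups by order — order 1: 1; order 2: 3; order 3: 1; order 4: 1; order 6: 3; order 12: 1.
Total: 1 + 3 + 1 + 1 + 3 + 1 = 10.

10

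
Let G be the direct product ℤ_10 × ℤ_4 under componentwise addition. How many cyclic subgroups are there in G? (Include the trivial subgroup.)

A cyclic subgroup of order d is generated by each of its φ(d) elements of order d, so the cyclic subgroups of order d number (#elements of order d)/φ(d).
Cyclic subgroups by order — order 1: 1; order 2: 3; order 4: 2; order 5: 1; order 10: 3; order 20: 2.
Total: 12.

12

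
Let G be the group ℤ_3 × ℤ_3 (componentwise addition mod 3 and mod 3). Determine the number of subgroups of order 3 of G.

|G| = 9 and 3 | 9, so subgroups of order 3 are possible by Lagrange.
The subgroups of order 3 are: {(0,0), (0,1), (0,2)}; {(0,0), (1,0), (2,0)}; {(0,0), (1,1), (2,2)}; {(0,0), (1,2), (2,1)}.
So G has 4 subgroups of order 3.

4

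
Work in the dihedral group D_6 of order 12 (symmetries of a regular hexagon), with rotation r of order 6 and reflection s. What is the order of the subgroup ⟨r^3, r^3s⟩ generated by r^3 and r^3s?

|⟨r^3⟩| = 2 and |⟨r^3s⟩| = 2, so |H| is a multiple of lcm(2, 2) = 2 and divides |G| = 12.
Closing under the operation: H = {e, r^3, s, r^3s}, so |H| = 4.

4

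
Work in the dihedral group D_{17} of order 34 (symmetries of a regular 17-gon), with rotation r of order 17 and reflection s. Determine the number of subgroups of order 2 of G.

|G| = 34 and 2 | 34, so subgroups of order 2 are possible by Lagrange.
The subgroups of order 2 are: {e, r^10s}; {e, r^11s}; {e, r^12s}; {e, r^13s}; … (17 in all).
So G has 17 subgroups of order 2.

17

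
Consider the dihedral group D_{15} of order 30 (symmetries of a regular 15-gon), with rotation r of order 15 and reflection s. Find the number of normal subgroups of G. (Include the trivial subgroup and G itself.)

G has 28 subgroups. Checking conjugation-invariance by order — order 1: 1/1 normal; order 2: 0/15 normal; order 3: 1/1 normal; order 5: 1/1 normal; order 6: 0/5 normal; order 10: 0/3 normal; order 15: 1/1 normal; order 30: 1/1 normal.
Total normal subgroups: 5.

5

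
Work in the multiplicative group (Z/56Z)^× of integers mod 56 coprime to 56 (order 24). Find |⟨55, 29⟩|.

4

|⟨55⟩| = 2 and |⟨29⟩| = 2, so |H| is a multiple of lcm(2, 2) = 2 and divides |G| = 24.
Closing under the operation: H = {1, 27, 29, 55}, so |H| = 4.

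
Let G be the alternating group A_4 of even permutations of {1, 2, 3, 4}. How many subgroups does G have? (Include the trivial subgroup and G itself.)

10

|G| = 12, so by Lagrange every subgroup order divides 12. Divisors: 1, 2, 3, 4, 6, 12.
Subgroups by order — order 1: 1; order 2: 3; order 3: 4; order 4: 1; order 6: 0; order 12: 1.
Total: 1 + 3 + 4 + 1 + 0 + 1 = 10.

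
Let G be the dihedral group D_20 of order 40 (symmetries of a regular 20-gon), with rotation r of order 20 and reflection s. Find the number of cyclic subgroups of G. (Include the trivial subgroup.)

26

Group the elements of G by the cyclic subgroup they generate; each cyclic subgroup of order d accounts for φ(d) elements.
Cyclic subgroups by order — order 1: 1; order 2: 21; order 4: 1; order 5: 1; order 10: 1; order 20: 1.
Total: 26.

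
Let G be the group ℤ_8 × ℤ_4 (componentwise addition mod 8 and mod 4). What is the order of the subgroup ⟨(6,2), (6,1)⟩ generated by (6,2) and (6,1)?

|⟨(6,2)⟩| = 4 and |⟨(6,1)⟩| = 4, so |H| is a multiple of lcm(4, 4) = 4 and divides |G| = 32.
Closing under the operation: H = {(0,0), (0,1), (0,2), (0,3), (2,0), (2,1), (2,2), (2,3), (4,0), (4,1), (4,2), (4,3), (6,0), (6,1), (6,2), (6,3)}, so |H| = 16.

16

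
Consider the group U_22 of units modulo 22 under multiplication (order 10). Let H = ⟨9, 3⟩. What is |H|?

|⟨9⟩| = 5 and |⟨3⟩| = 5, so |H| is a multiple of lcm(5, 5) = 5 and divides |G| = 10.
Closing under the operation: H = {1, 3, 5, 9, 15}, so |H| = 5.

5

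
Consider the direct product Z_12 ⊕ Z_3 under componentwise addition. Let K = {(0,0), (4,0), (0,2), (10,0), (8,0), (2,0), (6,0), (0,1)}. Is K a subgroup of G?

|K| = 8 does not divide |G| = 36, so by Lagrange K is not a subgroup.

No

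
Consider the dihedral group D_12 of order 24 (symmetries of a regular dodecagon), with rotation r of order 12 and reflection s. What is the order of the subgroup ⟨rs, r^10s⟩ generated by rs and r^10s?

|⟨rs⟩| = 2 and |⟨r^10s⟩| = 2, so |H| is a multiple of lcm(2, 2) = 2 and divides |G| = 24.
Closing under the operation: H = {e, r^3, r^6, r^9, rs, r^4s, r^7s, r^10s}, so |H| = 8.

8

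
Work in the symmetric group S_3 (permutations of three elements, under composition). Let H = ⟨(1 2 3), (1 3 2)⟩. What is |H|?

|⟨(1 2 3)⟩| = 3 and |⟨(1 3 2)⟩| = 3, so |H| is a multiple of lcm(3, 3) = 3 and divides |G| = 6.
Closing under the operation: H = {e, (1 2 3), (1 3 2)}, so |H| = 3.

3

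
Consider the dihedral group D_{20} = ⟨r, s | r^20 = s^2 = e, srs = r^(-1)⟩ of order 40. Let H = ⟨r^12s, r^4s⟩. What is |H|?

|⟨r^12s⟩| = 2 and |⟨r^4s⟩| = 2, so |H| is a multiple of lcm(2, 2) = 2 and divides |G| = 40.
Closing under the operation: H = {e, r^4, r^8, r^12, r^16, s, r^4s, r^8s, r^12s, r^16s}, so |H| = 10.

10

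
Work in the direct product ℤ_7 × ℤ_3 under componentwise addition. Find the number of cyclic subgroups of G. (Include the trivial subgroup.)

Group the elements of G by the cyclic subgroup they generate; each cyclic subgroup of order d accounts for φ(d) elements.
Cyclic subgroups by order — order 1: 1; order 3: 1; order 7: 1; order 21: 1.
Total: 4.

4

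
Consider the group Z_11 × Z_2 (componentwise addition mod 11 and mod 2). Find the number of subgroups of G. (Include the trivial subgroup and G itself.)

4

|G| = 22, so by Lagrange every subgroup order divides 22. Divisors: 1, 2, 11, 22.
Subgroups by order — order 1: 1; order 2: 1; order 11: 1; order 22: 1.
Total: 1 + 1 + 1 + 1 = 4.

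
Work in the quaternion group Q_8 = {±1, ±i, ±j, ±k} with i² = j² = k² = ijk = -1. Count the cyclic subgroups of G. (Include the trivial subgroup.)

5

Group the elements of G by the cyclic subgroup they generate; each cyclic subgroup of order d accounts for φ(d) elements.
Cyclic subgroups by order — order 1: 1; order 2: 1; order 4: 3.
Total: 5.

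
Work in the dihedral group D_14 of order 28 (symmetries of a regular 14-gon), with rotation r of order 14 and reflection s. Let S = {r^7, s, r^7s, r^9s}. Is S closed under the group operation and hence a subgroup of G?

The identity e ∉ S, so S is not a subgroup.

No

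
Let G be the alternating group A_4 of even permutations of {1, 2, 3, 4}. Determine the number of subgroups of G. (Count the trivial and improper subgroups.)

10

|G| = 12, so by Lagrange every subgroup order divides 12. Divisors: 1, 2, 3, 4, 6, 12.
Subgroups by order — order 1: 1; order 2: 3; order 3: 4; order 4: 1; order 6: 0; order 12: 1.
Total: 1 + 3 + 4 + 1 + 0 + 1 = 10.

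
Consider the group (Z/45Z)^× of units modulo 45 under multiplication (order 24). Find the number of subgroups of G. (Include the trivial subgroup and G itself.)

16

|G| = 24, so by Lagrange every subgroup order divides 24. Divisors: 1, 2, 3, 4, 6, 8, 12, 24.
Subgroups by order — order 1: 1; order 2: 3; order 3: 1; order 4: 3; order 6: 3; order 8: 1; order 12: 3; order 24: 1.
Total: 1 + 3 + 1 + 3 + 3 + 1 + 3 + 1 = 16.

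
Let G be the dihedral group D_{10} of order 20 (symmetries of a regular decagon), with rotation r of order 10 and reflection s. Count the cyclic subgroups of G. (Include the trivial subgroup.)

14

A cyclic subgroup of order d is generated by each of its φ(d) elements of order d, so the cyclic subgroups of order d number (#elements of order d)/φ(d).
Cyclic subgroups by order — order 1: 1; order 2: 11; order 5: 1; order 10: 1.
Total: 14.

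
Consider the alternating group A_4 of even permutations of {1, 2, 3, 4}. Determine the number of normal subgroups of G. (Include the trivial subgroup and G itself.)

G has 10 subgroups. Checking conjugation-invariance by order — order 1: 1/1 normal; order 2: 0/3 normal; order 3: 0/4 normal; order 4: 1/1 normal; order 12: 1/1 normal.
Total normal subgroups: 3.

3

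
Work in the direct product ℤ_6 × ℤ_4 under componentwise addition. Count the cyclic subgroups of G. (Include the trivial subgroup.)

12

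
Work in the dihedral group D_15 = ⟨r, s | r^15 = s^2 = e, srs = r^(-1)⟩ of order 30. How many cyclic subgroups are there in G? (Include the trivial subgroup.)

19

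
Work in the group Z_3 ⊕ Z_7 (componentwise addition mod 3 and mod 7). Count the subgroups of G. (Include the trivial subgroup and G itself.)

4

|G| = 21, so by Lagrange every subgroup order divides 21. Divisors: 1, 3, 7, 21.
Subgroups by order — order 1: 1; order 3: 1; order 7: 1; order 21: 1.
Total: 1 + 1 + 1 + 1 = 4.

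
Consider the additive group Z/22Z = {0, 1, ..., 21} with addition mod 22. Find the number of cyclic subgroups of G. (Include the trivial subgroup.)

4

A cyclic subgroup of order d is generated by each of its φ(d) elements of order d, so the cyclic subgroups of order d number (#elements of order d)/φ(d).
Cyclic subgroups by order — order 1: 1; order 2: 1; order 11: 1; order 22: 1.
Total: 4.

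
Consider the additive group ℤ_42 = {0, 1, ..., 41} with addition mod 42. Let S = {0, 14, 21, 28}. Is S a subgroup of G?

No

|S| = 4 does not divide |G| = 42, so by Lagrange S is not a subgroup.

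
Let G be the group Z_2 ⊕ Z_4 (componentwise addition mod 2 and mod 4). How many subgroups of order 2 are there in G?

3

|G| = 8 and 2 | 8, so subgroups of order 2 are possible by Lagrange.
The subgroups of order 2 are: {(0,0), (0,2)}; {(0,0), (1,0)}; {(0,0), (1,2)}.
So G has 3 subgroups of order 2.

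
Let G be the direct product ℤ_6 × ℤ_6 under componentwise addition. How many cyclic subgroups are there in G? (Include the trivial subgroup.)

20

Group the elements of G by the cyclic subgroup they generate; each cyclic subgroup of order d accounts for φ(d) elements.
Cyclic subgroups by order — order 1: 1; order 2: 3; order 3: 4; order 6: 12.
Total: 20.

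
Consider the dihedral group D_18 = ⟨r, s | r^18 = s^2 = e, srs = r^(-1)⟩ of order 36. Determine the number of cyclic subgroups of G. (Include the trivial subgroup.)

24

Each element a generates a cyclic subgroup ⟨a⟩; distinct elements may generate the same one (a cyclic group of order d has φ(d) generators).
Cyclic subgroups by order — order 1: 1; order 2: 19; order 3: 1; order 6: 1; order 9: 1; order 18: 1.
Total: 24.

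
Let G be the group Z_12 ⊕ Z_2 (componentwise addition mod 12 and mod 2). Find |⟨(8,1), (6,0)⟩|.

12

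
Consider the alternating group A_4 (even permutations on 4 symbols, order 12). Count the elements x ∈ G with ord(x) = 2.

3

The elements of order 2 are: (1 2)(3 4), (1 3)(2 4), (1 4)(2 3).
That's 3.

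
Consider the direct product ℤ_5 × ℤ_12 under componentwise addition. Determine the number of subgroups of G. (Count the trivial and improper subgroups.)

12

|G| = 60, so by Lagrange every subgroup order divides 60. Divisors: 1, 2, 3, 4, 5, 6, 10, 12, 15, 20, 30, 60.
Subgroups by order — order 1: 1; order 2: 1; order 3: 1; order 4: 1; order 5: 1; order 6: 1; order 10: 1; order 12: 1; order 15: 1; order 20: 1; order 30: 1; order 60: 1.
Total: 1 + 1 + 1 + 1 + 1 + 1 + 1 + 1 + 1 + 1 + 1 + 1 = 12.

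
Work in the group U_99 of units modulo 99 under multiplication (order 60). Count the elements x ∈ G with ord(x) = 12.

No element of G has order 12 (even though 12 | 60).

0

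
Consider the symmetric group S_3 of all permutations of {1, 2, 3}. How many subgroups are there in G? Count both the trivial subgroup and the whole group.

|G| = 6, so by Lagrange every subgroup order divides 6. Divisors: 1, 2, 3, 6.
Subgroups by order — order 1: 1; order 2: 3; order 3: 1; order 6: 1.
Total: 1 + 3 + 1 + 1 = 6.

6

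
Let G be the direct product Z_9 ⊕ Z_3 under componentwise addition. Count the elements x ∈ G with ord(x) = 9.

An element (a,b) has order lcm(ord(a), ord(b)); count pairs with lcm equal to 9.
Enumerating gives 18 such elements.

18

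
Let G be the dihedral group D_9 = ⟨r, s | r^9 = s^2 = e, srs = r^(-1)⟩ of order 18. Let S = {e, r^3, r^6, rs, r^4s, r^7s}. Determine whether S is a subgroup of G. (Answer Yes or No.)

Yes

|S| = 6 divides |G| = 18, consistent with Lagrange.
S contains the identity, every element's inverse is in S, and S is closed under ·: it is a subgroup.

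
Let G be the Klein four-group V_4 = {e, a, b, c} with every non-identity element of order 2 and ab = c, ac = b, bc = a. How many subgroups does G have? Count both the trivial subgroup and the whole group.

|G| = 4, so by Lagrange every subgroup order divides 4. Divisors: 1, 2, 4.
Subgroups by order — order 1: 1; order 2: 3; order 4: 1.
Total: 1 + 3 + 1 = 5.

5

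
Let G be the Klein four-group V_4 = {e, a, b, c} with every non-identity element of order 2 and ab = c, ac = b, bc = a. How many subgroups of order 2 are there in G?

3

|G| = 4 and 2 | 4, so subgroups of order 2 are possible by Lagrange.
The subgroups of order 2 are: {e, a}; {e, b}; {e, c}.
So G has 3 subgroups of order 2.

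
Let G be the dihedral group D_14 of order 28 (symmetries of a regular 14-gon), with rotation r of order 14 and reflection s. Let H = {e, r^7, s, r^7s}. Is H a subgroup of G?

|H| = 4 divides |G| = 28, consistent with Lagrange.
H contains the identity, every element's inverse is in H, and H is closed under ·: it is a subgroup.

Yes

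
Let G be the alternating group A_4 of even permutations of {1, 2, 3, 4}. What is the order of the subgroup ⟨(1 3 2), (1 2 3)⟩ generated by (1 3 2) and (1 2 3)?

|⟨(1 3 2)⟩| = 3 and |⟨(1 2 3)⟩| = 3, so |H| is a multiple of lcm(3, 3) = 3 and divides |G| = 12.
Closing under the operation: H = {e, (1 2 3), (1 3 2)}, so |H| = 3.

3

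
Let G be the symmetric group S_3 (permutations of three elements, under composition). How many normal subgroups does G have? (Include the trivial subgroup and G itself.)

G has 6 subgroups. Checking conjugation-invariance by order — order 1: 1/1 normal; order 2: 0/3 normal; order 3: 1/1 normal; order 6: 1/1 normal.
Total normal subgroups: 3.

3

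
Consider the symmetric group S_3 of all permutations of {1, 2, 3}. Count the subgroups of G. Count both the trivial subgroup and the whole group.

|G| = 6, so by Lagrange every subgroup order divides 6. Divisors: 1, 2, 3, 6.
Subgroups by order — order 1: 1; order 2: 3; order 3: 1; order 6: 1.
Total: 1 + 3 + 1 + 1 = 6.

6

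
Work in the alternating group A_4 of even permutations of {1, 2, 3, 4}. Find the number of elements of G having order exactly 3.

8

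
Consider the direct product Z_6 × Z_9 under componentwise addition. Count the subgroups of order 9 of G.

4

|G| = 54 and 9 | 54, so subgroups of order 9 are possible by Lagrange.
The subgroups of order 9 are: {(0,0), (0,1), (0,2), (0,3), (0,4), (0,5), (0,6), (0,7), (0,8)}; {(0,0), (0,3), (0,6), (2,0), (2,3), (2,6), (4,0), (4,3), (4,6)}; {(0,0), (0,3), (0,6), (2,1), (2,4), (2,7), (4,2), (4,5), (4,8)}; {(0,0), (0,3), (0,6), (2,2), (2,5), (2,8), (4,1), (4,4), (4,7)}.
So G has 4 subgroups of order 9.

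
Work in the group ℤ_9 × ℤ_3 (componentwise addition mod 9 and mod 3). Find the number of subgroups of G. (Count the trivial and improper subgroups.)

10

|G| = 27, so by Lagrange every subgroup order divides 27. Divisors: 1, 3, 9, 27.
Subgroups by order — order 1: 1; order 3: 4; order 9: 4; order 27: 1.
Total: 1 + 4 + 4 + 1 = 10.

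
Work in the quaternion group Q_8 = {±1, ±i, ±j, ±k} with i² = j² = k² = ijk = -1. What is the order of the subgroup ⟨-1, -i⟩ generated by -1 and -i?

4

|⟨-1⟩| = 2 and |⟨-i⟩| = 4, so |H| is a multiple of lcm(2, 4) = 4 and divides |G| = 8.
Closing under the operation: H = {1, -1, i, -i}, so |H| = 4.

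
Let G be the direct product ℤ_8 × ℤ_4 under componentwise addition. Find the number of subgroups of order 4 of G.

|G| = 32 and 4 | 32, so subgroups of order 4 are possible by Lagrange.
The subgroups of order 4 are: {(0,0), (0,1), (0,2), (0,3)}; {(0,0), (0,2), (4,0), (4,2)}; {(0,0), (0,2), (4,1), (4,3)}; {(0,0), (2,0), (4,0), (6,0)}; … (7 in all).
So G has 7 subgroups of order 4.

7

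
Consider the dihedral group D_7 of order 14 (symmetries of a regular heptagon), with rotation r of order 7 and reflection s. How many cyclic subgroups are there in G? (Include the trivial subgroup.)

9

A cyclic subgroup of order d is generated by each of its φ(d) elements of order d, so the cyclic subgroups of order d number (#elements of order d)/φ(d).
Cyclic subgroups by order — order 1: 1; order 2: 7; order 7: 1.
Total: 9.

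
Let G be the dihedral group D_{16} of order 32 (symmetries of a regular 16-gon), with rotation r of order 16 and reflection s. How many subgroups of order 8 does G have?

|G| = 32 and 8 | 32, so subgroups of order 8 are possible by Lagrange.
The subgroups of order 8 are: {e, r^2, r^4, r^6, r^8, r^10, r^12, r^14}; {e, r^4, r^8, r^12, r^2s, r^6s, r^10s, r^14s}; {e, r^4, r^8, r^12, r^3s, r^7s, r^11s, r^15s}; {e, r^4, r^8, r^12, s, r^4s, r^8s, r^12s}; … (5 in all).
So G has 5 subgroups of order 8.

5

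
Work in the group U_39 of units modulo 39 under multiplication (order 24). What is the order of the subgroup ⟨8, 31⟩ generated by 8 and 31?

|⟨8⟩| = 4 and |⟨31⟩| = 4, so |H| is a multiple of lcm(4, 4) = 4 and divides |G| = 24.
Closing under the operation: H = {1, 5, 8, 14, 25, 31, 34, 38}, so |H| = 8.

8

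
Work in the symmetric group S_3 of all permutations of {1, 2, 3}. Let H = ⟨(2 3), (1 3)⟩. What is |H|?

6

|⟨(2 3)⟩| = 2 and |⟨(1 3)⟩| = 2, so |H| is a multiple of lcm(2, 2) = 2 and divides |G| = 6.
Closing {(2 3), (1 3)} under the group operation gives all of G, so |H| = 6.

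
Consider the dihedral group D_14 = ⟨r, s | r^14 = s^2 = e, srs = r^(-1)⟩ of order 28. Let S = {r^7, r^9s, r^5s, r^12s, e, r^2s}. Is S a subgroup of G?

No

|S| = 6 does not divide |G| = 28, so by Lagrange S is not a subgroup.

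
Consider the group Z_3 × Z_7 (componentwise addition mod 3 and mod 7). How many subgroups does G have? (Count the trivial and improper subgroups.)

4

|G| = 21, so by Lagrange every subgroup order divides 21. Divisors: 1, 3, 7, 21.
Subgroups by order — order 1: 1; order 3: 1; order 7: 1; order 21: 1.
Total: 1 + 1 + 1 + 1 = 4.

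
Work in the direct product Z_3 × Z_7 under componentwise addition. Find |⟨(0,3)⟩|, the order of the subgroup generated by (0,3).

The order of (0,3) in Z_3 × Z_7 is lcm(ord(0) in Z_3, ord(3) in Z_7).
ord(0) = 1 and ord(3) = 7, so |⟨(0,3)⟩| = lcm(1, 7) = 7.

7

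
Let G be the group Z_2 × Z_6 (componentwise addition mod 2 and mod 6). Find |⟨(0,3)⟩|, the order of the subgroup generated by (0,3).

2

The order of (0,3) in Z_2 × Z_6 is lcm(ord(0) in Z_2, ord(3) in Z_6).
ord(0) = 1 and ord(3) = 2, so |⟨(0,3)⟩| = lcm(1, 2) = 2.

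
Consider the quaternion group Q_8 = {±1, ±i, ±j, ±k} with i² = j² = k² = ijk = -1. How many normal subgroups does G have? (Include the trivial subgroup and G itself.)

6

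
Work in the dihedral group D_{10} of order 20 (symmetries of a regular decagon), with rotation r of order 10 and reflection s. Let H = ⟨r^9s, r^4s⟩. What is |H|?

4

|⟨r^9s⟩| = 2 and |⟨r^4s⟩| = 2, so |H| is a multiple of lcm(2, 2) = 2 and divides |G| = 20.
Closing under the operation: H = {e, r^5, r^4s, r^9s}, so |H| = 4.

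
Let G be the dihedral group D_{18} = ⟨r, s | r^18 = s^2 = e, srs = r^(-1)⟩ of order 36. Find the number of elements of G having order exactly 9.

The elements of order 9 are: r^2, r^4, r^8, r^10, r^14, r^16.
That's 6.

6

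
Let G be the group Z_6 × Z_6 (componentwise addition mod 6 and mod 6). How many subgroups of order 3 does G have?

4

|G| = 36 and 3 | 36, so subgroups of order 3 are possible by Lagrange.
The subgroups of order 3 are: {(0,0), (0,2), (0,4)}; {(0,0), (2,0), (4,0)}; {(0,0), (2,2), (4,4)}; {(0,0), (2,4), (4,2)}.
So G has 4 subgroups of order 3.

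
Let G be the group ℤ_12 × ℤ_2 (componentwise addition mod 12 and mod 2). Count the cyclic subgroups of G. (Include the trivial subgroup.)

12

Group the elements of G by the cyclic subgroup they generate; each cyclic subgroup of order d accounts for φ(d) elements.
Cyclic subgroups by order — order 1: 1; order 2: 3; order 3: 1; order 4: 2; order 6: 3; order 12: 2.
Total: 12.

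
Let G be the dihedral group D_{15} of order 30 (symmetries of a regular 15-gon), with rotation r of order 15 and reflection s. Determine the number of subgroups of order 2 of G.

|G| = 30 and 2 | 30, so subgroups of order 2 are possible by Lagrange.
The subgroups of order 2 are: {e, r^10s}; {e, r^11s}; {e, r^12s}; {e, r^13s}; … (15 in all).
So G has 15 subgroups of order 2.

15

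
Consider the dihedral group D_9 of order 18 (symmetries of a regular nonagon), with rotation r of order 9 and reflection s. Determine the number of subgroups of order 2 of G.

9

|G| = 18 and 2 | 18, so subgroups of order 2 are possible by Lagrange.
The subgroups of order 2 are: {e, r^2s}; {e, r^3s}; {e, r^4s}; {e, r^5s}; … (9 in all).
So G has 9 subgroups of order 2.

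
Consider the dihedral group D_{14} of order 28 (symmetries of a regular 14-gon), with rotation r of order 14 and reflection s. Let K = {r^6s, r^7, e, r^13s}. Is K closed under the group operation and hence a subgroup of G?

|K| = 4 divides |G| = 28, consistent with Lagrange.
K contains the identity, every element's inverse is in K, and K is closed under ·: it is a subgroup.

Yes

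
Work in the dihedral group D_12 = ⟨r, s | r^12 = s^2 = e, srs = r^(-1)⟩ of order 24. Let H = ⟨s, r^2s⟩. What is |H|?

|⟨s⟩| = 2 and |⟨r^2s⟩| = 2, so |H| is a multiple of lcm(2, 2) = 2 and divides |G| = 24.
Closing under the operation: H = {e, r^2, r^4, r^6, r^8, r^10, s, r^2s, r^4s, r^6s, r^8s, r^10s}, so |H| = 12.

12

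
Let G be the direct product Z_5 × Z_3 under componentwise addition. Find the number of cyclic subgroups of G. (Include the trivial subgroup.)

4

Group the elements of G by the cyclic subgroup they generate; each cyclic subgroup of order d accounts for φ(d) elements.
Cyclic subgroups by order — order 1: 1; order 3: 1; order 5: 1; order 15: 1.
Total: 4.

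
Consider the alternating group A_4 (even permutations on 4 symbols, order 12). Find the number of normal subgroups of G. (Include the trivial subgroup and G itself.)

3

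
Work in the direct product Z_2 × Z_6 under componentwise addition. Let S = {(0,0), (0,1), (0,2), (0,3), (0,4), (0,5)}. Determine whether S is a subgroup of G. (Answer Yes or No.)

Yes

|S| = 6 divides |G| = 12, consistent with Lagrange.
S contains the identity, every element's inverse is in S, and S is closed under +: it is a subgroup.
In fact S = ⟨(0,1)⟩.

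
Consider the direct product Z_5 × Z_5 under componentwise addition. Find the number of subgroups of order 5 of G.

6

|G| = 25 and 5 | 25, so subgroups of order 5 are possible by Lagrange.
The subgroups of order 5 are: {(0,0), (0,1), (0,2), (0,3), (0,4)}; {(0,0), (1,0), (2,0), (3,0), (4,0)}; {(0,0), (1,1), (2,2), (3,3), (4,4)}; {(0,0), (1,2), (2,4), (3,1), (4,3)}; … (6 in all).
So G has 6 subgroups of order 5.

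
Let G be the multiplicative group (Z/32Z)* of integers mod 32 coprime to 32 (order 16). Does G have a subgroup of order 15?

15 does not divide |G| = 16, so by Lagrange no subgroup of order 15 exists.

No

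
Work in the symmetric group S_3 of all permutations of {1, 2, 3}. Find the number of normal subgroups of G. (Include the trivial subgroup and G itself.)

3

G has 6 subgroups. Checking conjugation-invariance by order — order 1: 1/1 normal; order 2: 0/3 normal; order 3: 1/1 normal; order 6: 1/1 normal.
Total normal subgroups: 3.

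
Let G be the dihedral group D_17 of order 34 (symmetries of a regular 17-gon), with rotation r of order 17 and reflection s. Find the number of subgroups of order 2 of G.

17

|G| = 34 and 2 | 34, so subgroups of order 2 are possible by Lagrange.
The subgroups of order 2 are: {e, r^10s}; {e, r^11s}; {e, r^12s}; {e, r^13s}; … (17 in all).
So G has 17 subgroups of order 2.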